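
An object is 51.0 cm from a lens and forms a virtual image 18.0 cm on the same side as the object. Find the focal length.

f = -27.8 cm (diverging)

Virtual image ⇒ d_i = −18.0 cm.
1/f = 1/d_o + 1/d_i = 1/(51.0) + 1/(-18.0) = -0.03595, so f = -27.8 cm.
Since f is negative, the lens is diverging.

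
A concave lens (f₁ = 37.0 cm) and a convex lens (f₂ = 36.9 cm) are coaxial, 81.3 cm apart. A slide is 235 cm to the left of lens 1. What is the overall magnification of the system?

f₁ = −37.0 cm (diverging).
Lens 1: 1/d_i1 = 1/(-37.0) − 1/(235) = -0.03128, so d_i1 = -31.97 cm; m₁ = −d_i1/d_o1 = +0.1360.
d_o2 = 81.3 − (-31.97) = 113.3 cm.
Lens 2: 1/d_i2 = 1/(36.9) − 1/(113.3) = 0.01827, so d_i2 = 54.72 cm; m₂ = −d_i2/d_o2 = -0.4830.
m = m₁·m₂ = (+0.1360)(-0.4830) = -0.0657.

m = -0.0657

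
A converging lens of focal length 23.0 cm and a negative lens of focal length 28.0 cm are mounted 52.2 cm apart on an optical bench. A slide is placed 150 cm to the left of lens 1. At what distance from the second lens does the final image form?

13.2 cm

Lens 1: 1/d_i1 = 1/f₁ − 1/d_o1 = 1/(23.0) − 1/(150) = 0.03681, so d_i1 = 27.17 cm.
The intermediate image is 27.17 cm to the right of lens 1, which is 52.2 − (27.17) = 25.03 cm to the left of lens 2, so d_o2 = +25.03 cm.
Lens 2 is diverging, so f₂ = −28.0 cm.
Lens 2: 1/d_i2 = 1/f₂ − 1/d_o2 = 1/(-28.0) − 1/(25.03) = -0.07567, so d_i2 = -13.2 cm.
The final image is virtual, 13.2 cm to the left of lens 2 (overall magnification ≈ -0.096).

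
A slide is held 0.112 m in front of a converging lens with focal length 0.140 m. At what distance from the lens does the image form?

0.560 m

Lens equation: 1/q = 1/f − 1/p = 1/(0.1400) − 1/(0.112) = 7.143 − 8.929 = -1.786, so q = -0.560 m.
The image is virtual, upright and enlarged, on the same side as the object.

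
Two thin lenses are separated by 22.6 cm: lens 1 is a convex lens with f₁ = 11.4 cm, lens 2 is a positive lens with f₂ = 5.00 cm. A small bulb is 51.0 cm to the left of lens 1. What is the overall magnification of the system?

m = +0.493

Lens 1: 1/d_i1 = 1/(11.4) − 1/(51.0) = 0.06811, so d_i1 = 14.68 cm; m₁ = −d_i1/d_o1 = -0.2878.
d_o2 = 22.6 − (14.68) = 7.920 cm.
Lens 2: 1/d_i2 = 1/(5.00) − 1/(7.920) = 0.07374, so d_i2 = 13.56 cm; m₂ = −d_i2/d_o2 = -1.712.
m = m₁·m₂ = (-0.2878)(-1.712) = +0.493.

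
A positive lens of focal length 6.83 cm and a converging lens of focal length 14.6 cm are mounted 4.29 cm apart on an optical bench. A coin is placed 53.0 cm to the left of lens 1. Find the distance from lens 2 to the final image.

Lens 1: 1/d_i1 = 1/f₁ − 1/d_o1 = 1/(6.83) − 1/(53.0) = 0.1275, so d_i1 = 7.840 cm.
The intermediate image is 7.840 cm to the right of lens 1, which lies 3.550 cm to the right of lens 2 — a virtual object — so d_o2 = −3.550 cm.
Lens 2: 1/d_i2 = 1/f₂ − 1/d_o2 = 1/(14.6) − 1/(-3.550) = 0.3502, so d_i2 = 2.86 cm.
The final image is real, 2.86 cm to the right of lens 2 (overall magnification ≈ -0.12).

2.86 cm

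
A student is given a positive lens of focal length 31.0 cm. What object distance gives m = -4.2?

38.4 cm

m = −d_i/d_o ⇒ d_i = −m·d_o.
1/f = 1/d_o + 1/d_i = 1/d_o − 1/(m·d_o) = (1 − 1/m)/d_o, so d_o = f(1 − 1/m) = (31.00)(1 − 1/(-4.2)) = 38.4 cm.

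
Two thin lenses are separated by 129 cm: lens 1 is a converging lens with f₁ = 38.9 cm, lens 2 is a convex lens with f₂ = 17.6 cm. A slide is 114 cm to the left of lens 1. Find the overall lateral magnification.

Lens 1: 1/d_i1 = 1/(38.9) − 1/(114) = 0.01694, so d_i1 = 59.05 cm; m₁ = −d_i1/d_o1 = -0.5180.
d_o2 = 129 − (59.05) = 69.95 cm.
Lens 2: 1/d_i2 = 1/(17.6) − 1/(69.95) = 0.04252, so d_i2 = 23.52 cm; m₂ = −d_i2/d_o2 = -0.3362.
m = m₁·m₂ = (-0.5180)(-0.3362) = +0.174.

m = +0.174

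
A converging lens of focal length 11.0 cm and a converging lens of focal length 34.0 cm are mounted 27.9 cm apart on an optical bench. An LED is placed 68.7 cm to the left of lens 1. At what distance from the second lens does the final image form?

Lens 1: 1/d_i1 = 1/f₁ − 1/d_o1 = 1/(11.0) − 1/(68.7) = 0.07635, so d_i1 = 13.10 cm.
The intermediate image is 13.10 cm to the right of lens 1, which is 27.9 − (13.10) = 14.80 cm to the left of lens 2, so d_o2 = +14.80 cm.
Lens 2: 1/d_i2 = 1/f₂ − 1/d_o2 = 1/(34.0) − 1/(14.80) = -0.03816, so d_i2 = -26.2 cm.
The final image is virtual, 26.2 cm to the left of lens 2 (overall magnification ≈ -0.34).

26.2 cm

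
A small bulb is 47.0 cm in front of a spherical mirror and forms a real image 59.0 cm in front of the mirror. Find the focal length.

Real image ⇒ d_i = +59.0 cm.
1/f = 1/d_o + 1/d_i = 1/(47.0) + 1/(59.0) = 0.03823, so f = 26.2 cm.
Since f is positive, the spherical mirror is concave.

f = 26.2 cm (concave)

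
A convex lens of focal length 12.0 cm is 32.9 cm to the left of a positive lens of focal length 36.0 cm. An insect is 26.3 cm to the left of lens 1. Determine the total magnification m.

m = -1.20

Lens 1: 1/d_i1 = 1/(12.0) − 1/(26.3) = 0.04531, so d_i1 = 22.07 cm; m₁ = −d_i1/d_o1 = -0.8392.
d_o2 = 32.9 − (22.07) = 10.83 cm.
Lens 2: 1/d_i2 = 1/(36.0) − 1/(10.83) = -0.06456, so d_i2 = -15.49 cm; m₂ = −d_i2/d_o2 = +1.430.
m = m₁·m₂ = (-0.8392)(+1.430) = -1.20.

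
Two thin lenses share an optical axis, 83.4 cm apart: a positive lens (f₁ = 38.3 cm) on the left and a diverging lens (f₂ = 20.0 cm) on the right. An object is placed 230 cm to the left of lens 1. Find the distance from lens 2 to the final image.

Lens 1: 1/d_i1 = 1/f₁ − 1/d_o1 = 1/(38.3) − 1/(230) = 0.02176, so d_i1 = 45.95 cm.
The intermediate image is 45.95 cm to the right of lens 1, which is 83.4 − (45.95) = 37.45 cm to the left of lens 2, so d_o2 = +37.45 cm.
Lens 2 is diverging, so f₂ = −20.0 cm.
Lens 2: 1/d_i2 = 1/f₂ − 1/d_o2 = 1/(-20.0) − 1/(37.45) = -0.07670, so d_i2 = -13.0 cm.
The final image is virtual, 13.0 cm to the left of lens 2 (overall magnification ≈ -0.070).

13.0 cm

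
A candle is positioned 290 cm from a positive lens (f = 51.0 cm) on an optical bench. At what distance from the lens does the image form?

Lens equation: 1/s_i = 1/f − 1/s_o = 1/(51.00) − 1/(290) = 0.01961 − 0.003448 = 0.01616, so s_i = 61.9 cm.
The image is real, inverted and reduced, on the far side of the lens.

61.9 cm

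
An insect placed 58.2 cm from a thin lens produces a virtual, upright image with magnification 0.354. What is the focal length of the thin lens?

f = -31.9 cm (diverging)

m = −d_i/d_o ⇒ d_i = −m·d_o = −(+0.354)·(58.2) = -20.60 cm.
1/f = 1/d_o + 1/d_i = 1/(58.2) + 1/(-20.60) = -0.03136, so f = -31.9 cm.
Since f is negative, the thin lens is diverging.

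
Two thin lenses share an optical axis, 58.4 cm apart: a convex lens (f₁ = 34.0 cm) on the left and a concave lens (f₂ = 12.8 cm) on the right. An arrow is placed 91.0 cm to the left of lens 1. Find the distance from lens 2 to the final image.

Lens 1: 1/d_i1 = 1/f₁ − 1/d_o1 = 1/(34.0) − 1/(91.0) = 0.01842, so d_i1 = 54.28 cm.
The intermediate image is 54.28 cm to the right of lens 1, which is 58.4 − (54.28) = 4.120 cm to the left of lens 2, so d_o2 = +4.120 cm.
Lens 2 is diverging, so f₂ = −12.8 cm.
Lens 2: 1/d_i2 = 1/f₂ − 1/d_o2 = 1/(-12.8) − 1/(4.120) = -0.3208, so d_i2 = -3.12 cm.
The final image is virtual, 3.12 cm to the left of lens 2 (overall magnification ≈ -0.45).

3.12 cm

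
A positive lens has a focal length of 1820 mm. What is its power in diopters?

f = 182 cm = 1.82 m.
P = 1/f = 1/(1.82 m) = +0.549 D.

P = +0.549 D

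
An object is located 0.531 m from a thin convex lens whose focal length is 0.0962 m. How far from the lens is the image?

Thin-lens equation: 1/v = 1/f − 1/u = 1/(0.09620) − 1/(0.531) = 10.40 − 1.883 = 8.512, so v = 0.117 m.
The image is real, inverted and reduced, on the far side of the lens.

0.117 m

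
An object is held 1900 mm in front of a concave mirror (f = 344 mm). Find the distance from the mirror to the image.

Mirror equation: 1/q = 1/f − 1/p = 1/(344.0) − 1/(1900) = 0.002907 − 0.0005263 = 0.002381, so q = 420 mm.
The image is real, inverted and reduced, in front of the mirror.

420 mm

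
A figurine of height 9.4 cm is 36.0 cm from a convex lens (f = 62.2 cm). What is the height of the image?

22.3 cm

1/d_i = 1/f − 1/d_o = 1/(62.20) − 1/(36.0) = -0.01170, so d_i = -85.47 cm.
m = −d_i/d_o = +2.374.
|h_i| = |m|·h_o = 2.374 × 9.4 = 22.3 cm. The image is virtual, upright and enlarged, on the same side as the object.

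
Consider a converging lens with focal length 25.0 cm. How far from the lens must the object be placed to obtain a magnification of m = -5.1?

m = −d_i/d_o ⇒ d_i = −m·d_o.
1/f = 1/d_o + 1/d_i = 1/d_o − 1/(m·d_o) = (1 − 1/m)/d_o, so d_o = f(1 − 1/m) = (25.00)(1 − 1/(-5.1)) = 29.9 cm.

29.9 cm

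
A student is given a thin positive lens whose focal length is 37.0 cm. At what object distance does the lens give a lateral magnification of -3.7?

m = −d_i/d_o ⇒ d_i = −m·d_o.
1/f = 1/d_o + 1/d_i = 1/d_o − 1/(m·d_o) = (1 − 1/m)/d_o, so d_o = f(1 − 1/m) = (37.00)(1 − 1/(-3.7)) = 47.0 cm.

47.0 cm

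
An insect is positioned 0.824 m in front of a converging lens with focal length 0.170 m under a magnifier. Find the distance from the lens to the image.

0.214 m

Thin-lens equation: 1/s_i = 1/f − 1/s_o = 1/(0.1700) − 1/(0.824) = 5.882 − 1.214 = 4.669, so s_i = 0.214 m.
The image is real, inverted and reduced, on the far side of the lens.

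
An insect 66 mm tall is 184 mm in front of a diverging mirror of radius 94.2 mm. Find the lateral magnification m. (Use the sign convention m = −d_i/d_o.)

m = +0.204

f = R/2 = 94.2/2 = 47.10 mm; for a diverging mirror, f = -47.10 mm.
1/d_i = 1/f − 1/d_o = 1/(-47.10) − 1/(184) = -0.02667, so d_i = -37.50 mm.
m = −d_i/d_o = −(-37.50)/(184) = +0.204.
The image is virtual, upright and reduced, behind the mirror.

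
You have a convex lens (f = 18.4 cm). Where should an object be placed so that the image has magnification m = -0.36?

m = −d_i/d_o ⇒ d_i = −m·d_o.
1/f = 1/d_o + 1/d_i = 1/d_o − 1/(m·d_o) = (1 − 1/m)/d_o, so d_o = f(1 − 1/m) = (18.40)(1 − 1/(-0.36)) = 69.5 cm.

69.5 cm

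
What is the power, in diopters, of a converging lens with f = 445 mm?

P = +2.25 D

f = 44.5 cm = 0.445 m.
P = 1/f = 1/(0.445 m) = +2.25 D.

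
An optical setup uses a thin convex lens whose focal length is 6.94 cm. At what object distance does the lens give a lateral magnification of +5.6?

m = −d_i/d_o ⇒ d_i = −m·d_o.
1/f = 1/d_o + 1/d_i = 1/d_o − 1/(m·d_o) = (1 − 1/m)/d_o, so d_o = f(1 − 1/m) = (6.940)(1 − 1/(+5.6)) = 5.70 cm.

5.70 cm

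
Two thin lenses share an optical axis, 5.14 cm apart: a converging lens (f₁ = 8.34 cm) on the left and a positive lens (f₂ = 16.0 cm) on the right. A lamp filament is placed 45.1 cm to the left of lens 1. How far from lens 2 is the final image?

3.86 cm

Lens 1: 1/d_i1 = 1/f₁ − 1/d_o1 = 1/(8.34) − 1/(45.1) = 0.09773, so d_i1 = 10.23 cm.
The intermediate image is 10.23 cm to the right of lens 1, which lies 5.090 cm to the right of lens 2 — a virtual object — so d_o2 = −5.090 cm.
Lens 2: 1/d_i2 = 1/f₂ − 1/d_o2 = 1/(16.0) − 1/(-5.090) = 0.2590, so d_i2 = 3.86 cm.
The final image is real, 3.86 cm to the right of lens 2 (overall magnification ≈ -0.17).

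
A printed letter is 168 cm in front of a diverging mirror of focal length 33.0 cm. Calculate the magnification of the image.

For a diverging mirror, f = -33.0 cm.
1/d_i = 1/f − 1/d_o = 1/(-33.00) − 1/(168) = -0.03626, so d_i = -27.58 cm.
m = −d_i/d_o = −(-27.58)/(168) = +0.164.
The image is virtual, upright and reduced, behind the mirror.

m = +0.164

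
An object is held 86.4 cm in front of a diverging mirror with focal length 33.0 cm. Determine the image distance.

23.9 cm

For a diverging mirror, f = -33.0 cm.
Mirror equation: 1/d_i = 1/f − 1/d_o = 1/(-33.00) − 1/(86.4) = -0.03030 − 0.01157 = -0.04188, so d_i = -23.9 cm.
The image is virtual, upright and reduced, behind the mirror.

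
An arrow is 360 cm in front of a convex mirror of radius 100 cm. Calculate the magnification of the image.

m = +0.122

f = R/2 = 100/2 = 50.00 cm; for a convex mirror, f = -50.00 cm.
1/d_i = 1/f − 1/d_o = 1/(-50.00) − 1/(360) = -0.02278, so d_i = -43.90 cm.
m = −d_i/d_o = −(-43.90)/(360) = +0.122.
The image is virtual, upright and reduced, behind the mirror.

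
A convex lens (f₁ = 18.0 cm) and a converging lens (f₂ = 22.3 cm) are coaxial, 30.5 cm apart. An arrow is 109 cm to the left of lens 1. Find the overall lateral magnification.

m = -0.330

Lens 1: 1/d_i1 = 1/(18.0) − 1/(109) = 0.04638, so d_i1 = 21.56 cm; m₁ = −d_i1/d_o1 = -0.1978.
d_o2 = 30.5 − (21.56) = 8.940 cm.
Lens 2: 1/d_i2 = 1/(22.3) − 1/(8.940) = -0.06701, so d_i2 = -14.92 cm; m₂ = −d_i2/d_o2 = +1.669.
m = m₁·m₂ = (-0.1978)(+1.669) = -0.330.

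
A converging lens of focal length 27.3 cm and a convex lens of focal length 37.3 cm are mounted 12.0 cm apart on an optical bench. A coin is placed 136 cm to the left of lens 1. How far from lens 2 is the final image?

13.9 cm

Lens 1: 1/d_i1 = 1/f₁ − 1/d_o1 = 1/(27.3) − 1/(136) = 0.02928, so d_i1 = 34.16 cm.
The intermediate image is 34.16 cm to the right of lens 1, which lies 22.16 cm to the right of lens 2 — a virtual object — so d_o2 = −22.16 cm.
Lens 2: 1/d_i2 = 1/f₂ − 1/d_o2 = 1/(37.3) − 1/(-22.16) = 0.07194, so d_i2 = 13.9 cm.
The final image is real, 13.9 cm to the right of lens 2 (overall magnification ≈ -0.16).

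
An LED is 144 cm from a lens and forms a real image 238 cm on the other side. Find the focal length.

f = 89.7 cm (converging)

Real image ⇒ d_i = +238 cm.
1/f = 1/d_o + 1/d_i = 1/(144) + 1/(238) = 0.01115, so f = 89.7 cm.
Since f is positive, the lens is converging.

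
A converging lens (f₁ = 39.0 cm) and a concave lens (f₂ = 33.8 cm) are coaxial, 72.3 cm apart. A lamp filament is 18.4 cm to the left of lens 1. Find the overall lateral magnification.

m = +0.454

Lens 1: 1/d_i1 = 1/(39.0) − 1/(18.4) = -0.02871, so d_i1 = -34.83 cm; m₁ = −d_i1/d_o1 = +1.893.
d_o2 = 72.3 − (-34.83) = 107.1 cm.
f₂ = −33.8 cm (diverging).
Lens 2: 1/d_i2 = 1/(-33.8) − 1/(107.1) = -0.03892, so d_i2 = -25.69 cm; m₂ = −d_i2/d_o2 = +0.2399.
m = m₁·m₂ = (+1.893)(+0.2399) = +0.454.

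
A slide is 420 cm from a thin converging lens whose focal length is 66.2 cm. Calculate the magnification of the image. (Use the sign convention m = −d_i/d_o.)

1/d_i = 1/f − 1/d_o = 1/(66.20) − 1/(420) = 0.01272, so d_i = 78.59 cm.
m = −d_i/d_o = −(78.59)/(420) = -0.187.
The image is real, inverted and reduced, on the far side of the lens.

m = -0.187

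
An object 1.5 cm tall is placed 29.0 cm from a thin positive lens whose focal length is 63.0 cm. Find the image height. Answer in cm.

2.78 cm

1/d_i = 1/f − 1/d_o = 1/(63.00) − 1/(29.0) = -0.01861, so d_i = -53.74 cm.
m = −d_i/d_o = +1.853.
|h_i| = |m|·h_o = 1.853 × 1.5 = 2.78 cm. The image is virtual, upright and enlarged, on the same side as the object.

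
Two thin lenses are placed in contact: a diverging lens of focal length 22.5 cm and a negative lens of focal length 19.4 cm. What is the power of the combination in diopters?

P₁ = 1/f₁ = 1/(-0.225 m) = -4.444 D; P₂ = 1/f₂ = 1/(-0.194 m) = -5.155 D.
For thin lenses in contact, P = P₁ + P₂ = (-4.444) + (-5.155) = -9.60 D.

P = -9.60 D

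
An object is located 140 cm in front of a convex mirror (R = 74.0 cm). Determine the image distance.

29.3 cm

f = R/2 = 74.0/2 = 37.00 cm; for a convex mirror, f = -37.00 cm.
Mirror equation: 1/s_i = 1/f − 1/s_o = 1/(-37.00) − 1/(140) = -0.02703 − 0.007143 = -0.03417, so s_i = -29.3 cm.
The image is virtual, upright and reduced, behind the mirror.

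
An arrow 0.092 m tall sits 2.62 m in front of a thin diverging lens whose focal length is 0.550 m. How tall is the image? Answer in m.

For a diverging lens, f = -0.550 m.
1/d_i = 1/f − 1/d_o = 1/(-0.5500) − 1/(2.62) = -2.200, so d_i = -0.4546 m.
m = −d_i/d_o = +0.1735.
|h_i| = |m|·h_o = 0.1735 × 0.092 = 0.0160 m. The image is virtual, upright and reduced, on the same side as the object.

0.0160 m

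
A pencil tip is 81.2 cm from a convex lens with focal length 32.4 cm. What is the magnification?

1/d_i = 1/f − 1/d_o = 1/(32.40) − 1/(81.2) = 0.01855, so d_i = 53.91 cm.
m = −d_i/d_o = −(53.91)/(81.2) = -0.664.
The image is real, inverted and reduced, on the far side of the lens.

m = -0.664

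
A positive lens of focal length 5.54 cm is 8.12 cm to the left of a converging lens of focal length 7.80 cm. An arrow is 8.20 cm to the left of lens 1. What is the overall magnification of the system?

m = -0.969

Lens 1: 1/d_i1 = 1/(5.54) − 1/(8.20) = 0.05855, so d_i1 = 17.08 cm; m₁ = −d_i1/d_o1 = -2.083.
d_o2 = 8.12 − (17.08) = -8.960 cm (virtual object).
Lens 2: 1/d_i2 = 1/(7.80) − 1/(-8.960) = 0.2398, so d_i2 = 4.170 cm; m₂ = −d_i2/d_o2 = +0.4654.
m = m₁·m₂ = (-2.083)(+0.4654) = -0.969.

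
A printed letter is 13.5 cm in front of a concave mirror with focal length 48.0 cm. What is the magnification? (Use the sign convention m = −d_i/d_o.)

m = +1.39

1/d_i = 1/f − 1/d_o = 1/(48.00) − 1/(13.5) = -0.05324, so d_i = -18.78 cm.
m = −d_i/d_o = −(-18.78)/(13.5) = +1.39.
The image is virtual, upright and enlarged, behind the mirror.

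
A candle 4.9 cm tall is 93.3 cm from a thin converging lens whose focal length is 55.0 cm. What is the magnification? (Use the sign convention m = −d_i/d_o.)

m = -1.44

1/d_i = 1/f − 1/d_o = 1/(55.00) − 1/(93.3) = 0.007464, so d_i = 134.0 cm.
m = −d_i/d_o = −(134.0)/(93.3) = -1.44.
The image is real, inverted and enlarged, on the far side of the lens.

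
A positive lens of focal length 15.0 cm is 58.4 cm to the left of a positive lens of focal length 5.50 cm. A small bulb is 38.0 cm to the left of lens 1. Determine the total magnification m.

Lens 1: 1/d_i1 = 1/(15.0) − 1/(38.0) = 0.04035, so d_i1 = 24.78 cm; m₁ = −d_i1/d_o1 = -0.6521.
d_o2 = 58.4 − (24.78) = 33.62 cm.
Lens 2: 1/d_i2 = 1/(5.50) − 1/(33.62) = 0.1521, so d_i2 = 6.576 cm; m₂ = −d_i2/d_o2 = -0.1956.
m = m₁·m₂ = (-0.6521)(-0.1956) = +0.128.

m = +0.128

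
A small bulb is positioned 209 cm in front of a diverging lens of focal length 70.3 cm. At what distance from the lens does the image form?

For a diverging lens, f = -70.3 cm.
Thin-lens equation: 1/v = 1/f − 1/u = 1/(-70.30) − 1/(209) = -0.01422 − 0.004785 = -0.01901, so v = -52.6 cm.
The image is virtual, upright and reduced, on the same side as the object.

52.6 cm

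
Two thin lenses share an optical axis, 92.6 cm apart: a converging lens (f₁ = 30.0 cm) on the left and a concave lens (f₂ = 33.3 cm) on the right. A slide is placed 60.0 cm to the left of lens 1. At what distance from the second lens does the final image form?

16.5 cm

Lens 1: 1/d_i1 = 1/f₁ − 1/d_o1 = 1/(30.0) − 1/(60.0) = 0.01667, so d_i1 = 60.00 cm.
The intermediate image is 60.00 cm to the right of lens 1, which is 92.6 − (60.00) = 32.60 cm to the left of lens 2, so d_o2 = +32.60 cm.
Lens 2 is diverging, so f₂ = −33.3 cm.
Lens 2: 1/d_i2 = 1/f₂ − 1/d_o2 = 1/(-33.3) − 1/(32.60) = -0.06070, so d_i2 = -16.5 cm.
The final image is virtual, 16.5 cm to the left of lens 2 (overall magnification ≈ -0.51).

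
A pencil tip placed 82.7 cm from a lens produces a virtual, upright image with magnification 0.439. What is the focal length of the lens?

f = -64.7 cm (diverging)

m = −d_i/d_o ⇒ d_i = −m·d_o = −(+0.439)·(82.7) = -36.31 cm.
1/f = 1/d_o + 1/d_i = 1/(82.7) + 1/(-36.31) = -0.01545, so f = -64.7 cm.
Since f is negative, the lens is diverging.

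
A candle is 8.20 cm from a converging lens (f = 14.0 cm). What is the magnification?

m = +2.41

1/d_i = 1/f − 1/d_o = 1/(14.00) − 1/(8.20) = -0.05052, so d_i = -19.79 cm.
m = −d_i/d_o = −(-19.79)/(8.20) = +2.41.
The image is virtual, upright and enlarged, on the same side as the object.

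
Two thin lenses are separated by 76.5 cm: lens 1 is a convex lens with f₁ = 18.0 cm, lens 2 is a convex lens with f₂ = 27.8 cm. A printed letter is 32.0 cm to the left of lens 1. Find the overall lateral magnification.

Lens 1: 1/d_i1 = 1/(18.0) − 1/(32.0) = 0.02431, so d_i1 = 41.14 cm; m₁ = −d_i1/d_o1 = -1.286.
d_o2 = 76.5 − (41.14) = 35.36 cm.
Lens 2: 1/d_i2 = 1/(27.8) − 1/(35.36) = 0.007691, so d_i2 = 130.0 cm; m₂ = −d_i2/d_o2 = -3.677.
m = m₁·m₂ = (-1.286)(-3.677) = +4.73.

m = +4.73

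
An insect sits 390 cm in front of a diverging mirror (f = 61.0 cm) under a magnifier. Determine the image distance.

For a diverging mirror, f = -61.0 cm.
Mirror equation: 1/q = 1/f − 1/p = 1/(-61.00) − 1/(390) = -0.01639 − 0.002564 = -0.01896, so q = -52.7 cm.
The image is virtual, upright and reduced, behind the mirror.

52.7 cm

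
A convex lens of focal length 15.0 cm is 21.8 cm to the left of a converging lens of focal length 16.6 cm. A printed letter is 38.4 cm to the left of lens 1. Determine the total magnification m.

m = -0.548

Lens 1: 1/d_i1 = 1/(15.0) − 1/(38.4) = 0.04062, so d_i1 = 24.62 cm; m₁ = −d_i1/d_o1 = -0.6411.
d_o2 = 21.8 − (24.62) = -2.820 cm (virtual object).
Lens 2: 1/d_i2 = 1/(16.6) − 1/(-2.820) = 0.4149, so d_i2 = 2.411 cm; m₂ = −d_i2/d_o2 = +0.8548.
m = m₁·m₂ = (-0.6411)(+0.8548) = -0.548.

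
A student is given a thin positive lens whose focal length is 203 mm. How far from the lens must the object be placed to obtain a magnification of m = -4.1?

253 mm

m = −d_i/d_o ⇒ d_i = −m·d_o.
1/f = 1/d_o + 1/d_i = 1/d_o − 1/(m·d_o) = (1 − 1/m)/d_o, so d_o = f(1 − 1/m) = (203.0)(1 − 1/(-4.1)) = 253 mm.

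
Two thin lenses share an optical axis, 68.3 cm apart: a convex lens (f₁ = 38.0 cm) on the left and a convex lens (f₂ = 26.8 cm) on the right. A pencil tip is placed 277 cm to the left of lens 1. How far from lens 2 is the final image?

Lens 1: 1/d_i1 = 1/f₁ − 1/d_o1 = 1/(38.0) − 1/(277) = 0.02271, so d_i1 = 44.04 cm.
The intermediate image is 44.04 cm to the right of lens 1, which is 68.3 − (44.04) = 24.26 cm to the left of lens 2, so d_o2 = +24.26 cm.
Lens 2: 1/d_i2 = 1/f₂ − 1/d_o2 = 1/(26.8) − 1/(24.26) = -0.003907, so d_i2 = -256 cm.
The final image is virtual, 256 cm to the left of lens 2 (overall magnification ≈ -1.7).

256 cm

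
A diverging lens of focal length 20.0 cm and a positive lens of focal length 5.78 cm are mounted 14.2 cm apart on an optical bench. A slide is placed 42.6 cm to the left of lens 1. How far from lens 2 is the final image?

7.30 cm

Lens 1 is diverging, so f₁ = −20.0 cm.
Lens 1: 1/d_i1 = 1/f₁ − 1/d_o1 = 1/(-20.0) − 1/(42.6) = -0.07347, so d_i1 = -13.61 cm.
The intermediate image is 13.61 cm to the left of lens 1 (virtual), which is 14.2 − (-13.61) = 27.81 cm to the left of lens 2, so d_o2 = +27.81 cm.
Lens 2: 1/d_i2 = 1/f₂ − 1/d_o2 = 1/(5.78) − 1/(27.81) = 0.1371, so d_i2 = 7.30 cm.
The final image is real, 7.30 cm to the right of lens 2 (overall magnification ≈ -0.084).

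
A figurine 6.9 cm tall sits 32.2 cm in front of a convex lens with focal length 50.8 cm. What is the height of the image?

1/d_i = 1/f − 1/d_o = 1/(50.80) − 1/(32.2) = -0.01137, so d_i = -87.94 cm.
m = −d_i/d_o = +2.731.
|h_i| = |m|·h_o = 2.731 × 6.9 = 18.8 cm. The image is virtual, upright and enlarged, on the same side as the object.

18.8 cm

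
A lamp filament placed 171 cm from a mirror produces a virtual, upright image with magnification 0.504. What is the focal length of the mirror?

f = -174 cm (convex)

m = −d_i/d_o ⇒ d_i = −m·d_o = −(+0.504)·(171) = -86.18 cm.
1/f = 1/d_o + 1/d_i = 1/(171) + 1/(-86.18) = -0.005756, so f = -174 cm.
Since f is negative, the mirror is convex.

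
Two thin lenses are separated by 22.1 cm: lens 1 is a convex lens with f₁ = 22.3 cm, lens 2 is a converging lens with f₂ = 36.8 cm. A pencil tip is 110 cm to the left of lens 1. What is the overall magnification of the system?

m = -0.219

Lens 1: 1/d_i1 = 1/(22.3) − 1/(110) = 0.03575, so d_i1 = 27.97 cm; m₁ = −d_i1/d_o1 = -0.2543.
d_o2 = 22.1 − (27.97) = -5.870 cm (virtual object).
Lens 2: 1/d_i2 = 1/(36.8) − 1/(-5.870) = 0.1975, so d_i2 = 5.062 cm; m₂ = −d_i2/d_o2 = +0.8624.
m = m₁·m₂ = (-0.2543)(+0.8624) = -0.219.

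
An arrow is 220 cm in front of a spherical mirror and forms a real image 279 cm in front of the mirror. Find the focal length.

f = 123 cm (concave)

Real image ⇒ d_i = +279 cm.
1/f = 1/d_o + 1/d_i = 1/(220) + 1/(279) = 0.008130, so f = 123 cm.
Since f is positive, the spherical mirror is concave.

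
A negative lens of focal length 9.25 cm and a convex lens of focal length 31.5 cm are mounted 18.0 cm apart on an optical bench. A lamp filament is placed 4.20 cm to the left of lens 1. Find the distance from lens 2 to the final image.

Lens 1 is diverging, so f₁ = −9.25 cm.
Lens 1: 1/d_i1 = 1/f₁ − 1/d_o1 = 1/(-9.25) − 1/(4.20) = -0.3462, so d_i1 = -2.888 cm.
The intermediate image is 2.888 cm to the left of lens 1 (virtual), which is 18.0 − (-2.888) = 20.89 cm to the left of lens 2, so d_o2 = +20.89 cm.
Lens 2: 1/d_i2 = 1/f₂ − 1/d_o2 = 1/(31.5) − 1/(20.89) = -0.01612, so d_i2 = -62.0 cm.
The final image is virtual, 62.0 cm to the left of lens 2 (overall magnification ≈ 2.0).

62.0 cm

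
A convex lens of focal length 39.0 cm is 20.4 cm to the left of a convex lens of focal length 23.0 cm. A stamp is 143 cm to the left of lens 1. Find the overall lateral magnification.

m = -0.153

Lens 1: 1/d_i1 = 1/(39.0) − 1/(143) = 0.01865, so d_i1 = 53.62 cm; m₁ = −d_i1/d_o1 = -0.3750.
d_o2 = 20.4 − (53.62) = -33.22 cm (virtual object).
Lens 2: 1/d_i2 = 1/(23.0) − 1/(-33.22) = 0.07358, so d_i2 = 13.59 cm; m₂ = −d_i2/d_o2 = +0.4091.
m = m₁·m₂ = (-0.3750)(+0.4091) = -0.153.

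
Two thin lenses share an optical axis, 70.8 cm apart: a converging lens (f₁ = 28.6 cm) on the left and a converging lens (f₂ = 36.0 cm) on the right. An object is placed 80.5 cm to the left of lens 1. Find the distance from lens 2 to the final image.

Lens 1: 1/d_i1 = 1/f₁ − 1/d_o1 = 1/(28.6) − 1/(80.5) = 0.02254, so d_i1 = 44.36 cm.
The intermediate image is 44.36 cm to the right of lens 1, which is 70.8 − (44.36) = 26.44 cm to the left of lens 2, so d_o2 = +26.44 cm.
Lens 2: 1/d_i2 = 1/f₂ − 1/d_o2 = 1/(36.0) − 1/(26.44) = -0.01004, so d_i2 = -99.6 cm.
The final image is virtual, 99.6 cm to the left of lens 2 (overall magnification ≈ -2.1).

99.6 cm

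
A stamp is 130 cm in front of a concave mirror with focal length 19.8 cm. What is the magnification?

m = -0.180

1/d_i = 1/f − 1/d_o = 1/(19.80) − 1/(130) = 0.04281, so d_i = 23.36 cm.
m = −d_i/d_o = −(23.36)/(130) = -0.180.
The image is real, inverted and reduced, in front of the mirror.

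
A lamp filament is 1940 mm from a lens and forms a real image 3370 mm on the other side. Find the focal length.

Real image ⇒ d_i = +3370 mm.
1/f = 1/d_o + 1/d_i = 1/(1940) + 1/(3370) = 0.0008122, so f = 1230 mm.
Since f is positive, the lens is converging.

f = 1230 mm (converging)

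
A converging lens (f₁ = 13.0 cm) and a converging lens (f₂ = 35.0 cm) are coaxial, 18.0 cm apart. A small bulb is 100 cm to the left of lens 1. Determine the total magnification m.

Lens 1: 1/d_i1 = 1/(13.0) − 1/(100) = 0.06692, so d_i1 = 14.94 cm; m₁ = −d_i1/d_o1 = -0.1494.
d_o2 = 18.0 − (14.94) = 3.060 cm.
Lens 2: 1/d_i2 = 1/(35.0) − 1/(3.060) = -0.2982, so d_i2 = -3.353 cm; m₂ = −d_i2/d_o2 = +1.096.
m = m₁·m₂ = (-0.1494)(+1.096) = -0.164.

m = -0.164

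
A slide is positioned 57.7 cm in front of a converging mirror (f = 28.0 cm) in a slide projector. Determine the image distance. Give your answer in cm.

Mirror equation: 1/q = 1/f − 1/p = 1/(28.00) − 1/(57.7) = 0.03571 − 0.01733 = 0.01838, so q = 54.4 cm.
The image is real, inverted and reduced, in front of the mirror.

54.4 cm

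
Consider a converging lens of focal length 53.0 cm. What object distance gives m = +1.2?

8.83 cm

m = −d_i/d_o ⇒ d_i = −m·d_o.
1/f = 1/d_o + 1/d_i = 1/d_o − 1/(m·d_o) = (1 − 1/m)/d_o, so d_o = f(1 − 1/m) = (53.00)(1 − 1/(+1.2)) = 8.83 cm.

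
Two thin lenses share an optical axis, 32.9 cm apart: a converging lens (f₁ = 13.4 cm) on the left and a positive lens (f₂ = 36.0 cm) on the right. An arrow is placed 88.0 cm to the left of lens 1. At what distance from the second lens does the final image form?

Lens 1: 1/d_i1 = 1/f₁ − 1/d_o1 = 1/(13.4) − 1/(88.0) = 0.06326, so d_i1 = 15.81 cm.
The intermediate image is 15.81 cm to the right of lens 1, which is 32.9 − (15.81) = 17.09 cm to the left of lens 2, so d_o2 = +17.09 cm.
Lens 2: 1/d_i2 = 1/f₂ − 1/d_o2 = 1/(36.0) − 1/(17.09) = -0.03074, so d_i2 = -32.5 cm.
The final image is virtual, 32.5 cm to the left of lens 2 (overall magnification ≈ -0.34).

32.5 cm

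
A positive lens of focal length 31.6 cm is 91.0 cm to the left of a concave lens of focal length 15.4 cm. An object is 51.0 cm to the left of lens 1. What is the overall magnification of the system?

m = -1.08

Lens 1: 1/d_i1 = 1/(31.6) − 1/(51.0) = 0.01204, so d_i1 = 83.07 cm; m₁ = −d_i1/d_o1 = -1.629.
d_o2 = 91.0 − (83.07) = 7.930 cm.
f₂ = −15.4 cm (diverging).
Lens 2: 1/d_i2 = 1/(-15.4) − 1/(7.930) = -0.1910, so d_i2 = -5.235 cm; m₂ = −d_i2/d_o2 = +0.6601.
m = m₁·m₂ = (-1.629)(+0.6601) = -1.08.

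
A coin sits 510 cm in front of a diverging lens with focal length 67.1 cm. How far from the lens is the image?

59.3 cm

For a diverging lens, f = -67.1 cm.
Thin-lens equation: 1/s_i = 1/f − 1/s_o = 1/(-67.10) − 1/(510) = -0.01490 − 0.001961 = -0.01686, so s_i = -59.3 cm.
The image is virtual, upright and reduced, on the same side as the object.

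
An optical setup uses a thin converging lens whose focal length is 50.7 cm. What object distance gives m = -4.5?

62.0 cm

m = −d_i/d_o ⇒ d_i = −m·d_o.
1/f = 1/d_o + 1/d_i = 1/d_o − 1/(m·d_o) = (1 − 1/m)/d_o, so d_o = f(1 − 1/m) = (50.70)(1 − 1/(-4.5)) = 62.0 cm.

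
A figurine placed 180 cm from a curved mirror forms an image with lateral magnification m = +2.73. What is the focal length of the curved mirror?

f = 284 cm (concave)

m = −d_i/d_o ⇒ d_i = −m·d_o = −(+2.73)·(180) = -491.4 cm.
1/f = 1/d_o + 1/d_i = 1/(180) + 1/(-491.4) = 0.003521, so f = 284 cm.
Since f is positive, the curved mirror is concave.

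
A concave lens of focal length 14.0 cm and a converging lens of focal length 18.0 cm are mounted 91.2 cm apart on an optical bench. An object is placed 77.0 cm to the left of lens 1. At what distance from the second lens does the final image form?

Lens 1 is diverging, so f₁ = −14.0 cm.
Lens 1: 1/d_i1 = 1/f₁ − 1/d_o1 = 1/(-14.0) − 1/(77.0) = -0.08442, so d_i1 = -11.85 cm.
The intermediate image is 11.85 cm to the left of lens 1 (virtual), which is 91.2 − (-11.85) = 103.0 cm to the left of lens 2, so d_o2 = +103.0 cm.
Lens 2: 1/d_i2 = 1/f₂ − 1/d_o2 = 1/(18.0) − 1/(103.0) = 0.04585, so d_i2 = 21.8 cm.
The final image is real, 21.8 cm to the right of lens 2 (overall magnification ≈ -0.033).

21.8 cm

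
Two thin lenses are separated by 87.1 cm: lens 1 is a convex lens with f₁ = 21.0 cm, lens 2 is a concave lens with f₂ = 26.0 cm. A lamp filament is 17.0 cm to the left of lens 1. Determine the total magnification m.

Lens 1: 1/d_i1 = 1/(21.0) − 1/(17.0) = -0.01120, so d_i1 = -89.25 cm; m₁ = −d_i1/d_o1 = +5.250.
d_o2 = 87.1 − (-89.25) = 176.3 cm.
f₂ = −26.0 cm (diverging).
Lens 2: 1/d_i2 = 1/(-26.0) − 1/(176.3) = -0.04413, so d_i2 = -22.66 cm; m₂ = −d_i2/d_o2 = +0.1285.
m = m₁·m₂ = (+5.250)(+0.1285) = +0.675.

m = +0.675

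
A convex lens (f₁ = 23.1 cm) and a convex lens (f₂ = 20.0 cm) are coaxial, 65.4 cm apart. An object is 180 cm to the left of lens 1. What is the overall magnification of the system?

Lens 1: 1/d_i1 = 1/(23.1) − 1/(180) = 0.03773, so d_i1 = 26.50 cm; m₁ = −d_i1/d_o1 = -0.1472.
d_o2 = 65.4 − (26.50) = 38.90 cm.
Lens 2: 1/d_i2 = 1/(20.0) − 1/(38.90) = 0.02429, so d_i2 = 41.16 cm; m₂ = −d_i2/d_o2 = -1.058.
m = m₁·m₂ = (-0.1472)(-1.058) = +0.156.

m = +0.156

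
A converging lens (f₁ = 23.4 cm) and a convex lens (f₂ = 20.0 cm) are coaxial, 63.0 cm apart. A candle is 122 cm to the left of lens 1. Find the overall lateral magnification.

Lens 1: 1/d_i1 = 1/(23.4) − 1/(122) = 0.03454, so d_i1 = 28.95 cm; m₁ = −d_i1/d_o1 = -0.2373.
d_o2 = 63.0 − (28.95) = 34.05 cm.
Lens 2: 1/d_i2 = 1/(20.0) − 1/(34.05) = 0.02063, so d_i2 = 48.47 cm; m₂ = −d_i2/d_o2 = -1.423.
m = m₁·m₂ = (-0.2373)(-1.423) = +0.338.

m = +0.338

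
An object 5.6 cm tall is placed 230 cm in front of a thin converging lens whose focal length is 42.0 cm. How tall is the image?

1.25 cm

1/d_i = 1/f − 1/d_o = 1/(42.00) − 1/(230) = 0.01946, so d_i = 51.38 cm.
m = −d_i/d_o = -0.2234.
|h_i| = |m|·h_o = 0.2234 × 5.6 = 1.25 cm. The image is real, inverted and reduced, on the far side of the lens.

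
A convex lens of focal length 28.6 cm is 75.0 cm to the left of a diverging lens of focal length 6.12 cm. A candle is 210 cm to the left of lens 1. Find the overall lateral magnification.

m = -0.0201

Lens 1: 1/d_i1 = 1/(28.6) − 1/(210) = 0.03020, so d_i1 = 33.11 cm; m₁ = −d_i1/d_o1 = -0.1577.
d_o2 = 75.0 − (33.11) = 41.89 cm.
f₂ = −6.12 cm (diverging).
Lens 2: 1/d_i2 = 1/(-6.12) − 1/(41.89) = -0.1873, so d_i2 = -5.340 cm; m₂ = −d_i2/d_o2 = +0.1275.
m = m₁·m₂ = (-0.1577)(+0.1275) = -0.0201.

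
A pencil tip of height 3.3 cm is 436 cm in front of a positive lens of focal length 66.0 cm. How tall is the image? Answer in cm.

1/d_i = 1/f − 1/d_o = 1/(66.00) − 1/(436) = 0.01286, so d_i = 77.77 cm.
m = −d_i/d_o = -0.1784.
|h_i| = |m|·h_o = 0.1784 × 3.3 = 0.589 cm. The image is real, inverted and reduced, on the far side of the lens.

0.589 cm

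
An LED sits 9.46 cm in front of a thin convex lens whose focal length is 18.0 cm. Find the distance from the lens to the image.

Lens equation: 1/s_i = 1/f − 1/s_o = 1/(18.00) − 1/(9.46) = 0.05556 − 0.1057 = -0.05015, so s_i = -19.9 cm.
The image is virtual, upright and enlarged, on the same side as the object.

19.9 cm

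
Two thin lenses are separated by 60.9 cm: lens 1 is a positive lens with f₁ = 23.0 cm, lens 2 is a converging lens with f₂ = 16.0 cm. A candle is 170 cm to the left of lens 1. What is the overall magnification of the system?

Lens 1: 1/d_i1 = 1/(23.0) − 1/(170) = 0.03760, so d_i1 = 26.60 cm; m₁ = −d_i1/d_o1 = -0.1565.
d_o2 = 60.9 − (26.60) = 34.30 cm.
Lens 2: 1/d_i2 = 1/(16.0) − 1/(34.30) = 0.03335, so d_i2 = 29.99 cm; m₂ = −d_i2/d_o2 = -0.8743.
m = m₁·m₂ = (-0.1565)(-0.8743) = +0.137.

m = +0.137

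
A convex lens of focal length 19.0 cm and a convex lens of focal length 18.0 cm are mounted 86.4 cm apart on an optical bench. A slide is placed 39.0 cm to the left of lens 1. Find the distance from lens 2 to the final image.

Lens 1: 1/d_i1 = 1/f₁ − 1/d_o1 = 1/(19.0) − 1/(39.0) = 0.02699, so d_i1 = 37.05 cm.
The intermediate image is 37.05 cm to the right of lens 1, which is 86.4 − (37.05) = 49.35 cm to the left of lens 2, so d_o2 = +49.35 cm.
Lens 2: 1/d_i2 = 1/f₂ − 1/d_o2 = 1/(18.0) − 1/(49.35) = 0.03529, so d_i2 = 28.3 cm.
The final image is real, 28.3 cm to the right of lens 2 (overall magnification ≈ 0.55).

28.3 cm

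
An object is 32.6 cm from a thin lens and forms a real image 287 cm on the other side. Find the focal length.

f = 29.3 cm (converging)

Real image ⇒ d_i = +287 cm.
1/f = 1/d_o + 1/d_i = 1/(32.6) + 1/(287) = 0.03416, so f = 29.3 cm.
Since f is positive, the thin lens is converging.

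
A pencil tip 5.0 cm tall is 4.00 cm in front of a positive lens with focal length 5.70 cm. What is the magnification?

m = +3.35

1/d_i = 1/f − 1/d_o = 1/(5.700) − 1/(4.00) = -0.07456, so d_i = -13.41 cm.
m = −d_i/d_o = −(-13.41)/(4.00) = +3.35.
The image is virtual, upright and enlarged, on the same side as the object.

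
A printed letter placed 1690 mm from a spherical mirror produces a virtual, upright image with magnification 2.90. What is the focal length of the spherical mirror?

f = 2580 mm (concave)

m = −d_i/d_o ⇒ d_i = −m·d_o = −(+2.90)·(1690) = -4901 mm.
1/f = 1/d_o + 1/d_i = 1/(1690) + 1/(-4901) = 0.0003877, so f = 2580 mm.
Since f is positive, the spherical mirror is concave.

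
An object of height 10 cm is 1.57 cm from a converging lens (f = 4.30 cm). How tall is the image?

1/d_i = 1/f − 1/d_o = 1/(4.300) − 1/(1.57) = -0.4044, so d_i = -2.473 cm.
m = −d_i/d_o = +1.575.
|h_i| = |m|·h_o = 1.575 × 10 = 15.8 cm. The image is virtual, upright and enlarged, on the same side as the object.

15.8 cm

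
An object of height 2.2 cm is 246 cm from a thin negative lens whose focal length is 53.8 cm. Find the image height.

0.395 cm

For a negative lens, f = -53.8 cm.
1/d_i = 1/f − 1/d_o = 1/(-53.80) − 1/(246) = -0.02265, so d_i = -44.15 cm.
m = −d_i/d_o = +0.1795.
|h_i| = |m|·h_o = 0.1795 × 2.2 = 0.395 cm. The image is virtual, upright and reduced, on the same side as the object.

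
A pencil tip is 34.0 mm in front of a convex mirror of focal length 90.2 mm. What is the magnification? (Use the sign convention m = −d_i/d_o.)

For a convex mirror, f = -90.2 mm.
1/d_i = 1/f − 1/d_o = 1/(-90.20) − 1/(34.0) = -0.04050, so d_i = -24.69 mm.
m = −d_i/d_o = −(-24.69)/(34.0) = +0.726.
The image is virtual, upright and reduced, behind the mirror.

m = +0.726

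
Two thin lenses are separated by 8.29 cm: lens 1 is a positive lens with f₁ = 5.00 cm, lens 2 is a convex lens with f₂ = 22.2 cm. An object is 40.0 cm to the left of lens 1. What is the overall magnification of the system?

m = -0.162

Lens 1: 1/d_i1 = 1/(5.00) − 1/(40.0) = 0.1750, so d_i1 = 5.714 cm; m₁ = −d_i1/d_o1 = -0.1429.
d_o2 = 8.29 − (5.714) = 2.576 cm.
Lens 2: 1/d_i2 = 1/(22.2) − 1/(2.576) = -0.3432, so d_i2 = -2.914 cm; m₂ = −d_i2/d_o2 = +1.131.
m = m₁·m₂ = (-0.1429)(+1.131) = -0.162.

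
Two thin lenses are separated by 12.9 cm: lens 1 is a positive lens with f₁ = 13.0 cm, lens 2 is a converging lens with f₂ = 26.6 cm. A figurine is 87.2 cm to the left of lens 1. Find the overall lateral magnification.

m = -0.161

Lens 1: 1/d_i1 = 1/(13.0) − 1/(87.2) = 0.06546, so d_i1 = 15.28 cm; m₁ = −d_i1/d_o1 = -0.1752.
d_o2 = 12.9 − (15.28) = -2.380 cm (virtual object).
Lens 2: 1/d_i2 = 1/(26.6) − 1/(-2.380) = 0.4578, so d_i2 = 2.185 cm; m₂ = −d_i2/d_o2 = +0.9179.
m = m₁·m₂ = (-0.1752)(+0.9179) = -0.161.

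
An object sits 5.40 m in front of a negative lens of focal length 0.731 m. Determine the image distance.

For a negative lens, f = -0.731 m.
Thin-lens equation: 1/s_i = 1/f − 1/s_o = 1/(-0.7310) − 1/(5.40) = -1.368 − 0.1852 = -1.553, so s_i = -0.644 m.
The image is virtual, upright and reduced, on the same side as the object.

0.644 m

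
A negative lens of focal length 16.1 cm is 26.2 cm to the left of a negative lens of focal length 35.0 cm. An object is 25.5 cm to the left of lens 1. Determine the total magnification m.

f₁ = −16.1 cm (diverging).
Lens 1: 1/d_i1 = 1/(-16.1) − 1/(25.5) = -0.1013, so d_i1 = -9.869 cm; m₁ = −d_i1/d_o1 = +0.3870.
d_o2 = 26.2 − (-9.869) = 36.07 cm.
f₂ = −35.0 cm (diverging).
Lens 2: 1/d_i2 = 1/(-35.0) − 1/(36.07) = -0.05630, so d_i2 = -17.76 cm; m₂ = −d_i2/d_o2 = +0.4925.
m = m₁·m₂ = (+0.3870)(+0.4925) = +0.191.

m = +0.191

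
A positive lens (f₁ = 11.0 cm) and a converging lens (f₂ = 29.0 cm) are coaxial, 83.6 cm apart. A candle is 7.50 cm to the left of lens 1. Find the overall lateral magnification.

Lens 1: 1/d_i1 = 1/(11.0) − 1/(7.50) = -0.04242, so d_i1 = -23.57 cm; m₁ = −d_i1/d_o1 = +3.143.
d_o2 = 83.6 − (-23.57) = 107.2 cm.
Lens 2: 1/d_i2 = 1/(29.0) − 1/(107.2) = 0.02515, so d_i2 = 39.75 cm; m₂ = −d_i2/d_o2 = -0.3708.
m = m₁·m₂ = (+3.143)(-0.3708) = -1.17.

m = -1.17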